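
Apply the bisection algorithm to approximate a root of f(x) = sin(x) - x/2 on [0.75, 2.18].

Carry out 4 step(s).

f(x) = sin(x) - x/2
Initial interval: [0.75, 2.18]

Iteration 1:
  c_1 = (0.750000 + 2.180000)/2 = 1.465000
  f(c_1) = f(1.465000) = 0.261909
  f(a) × f(c) ≥ 0, new interval: [1.465000, 2.180000]
Iteration 2:
  c_2 = (1.465000 + 2.180000)/2 = 1.822500
  f(c_2) = f(1.822500) = 0.057240
  f(a) × f(c) ≥ 0, new interval: [1.822500, 2.180000]
Iteration 3:
  c_3 = (1.822500 + 2.180000)/2 = 2.001250
  f(c_3) = f(2.001250) = -0.091848
  f(a) × f(c) < 0, new interval: [1.822500, 2.001250]
Iteration 4:
  c_4 = (1.822500 + 2.001250)/2 = 1.911875
  f(c_4) = f(1.911875) = -0.013543
  f(a) × f(c) < 0, new interval: [1.822500, 1.911875]

After 4 iteration(s), the approximation is c_4 = 1.911875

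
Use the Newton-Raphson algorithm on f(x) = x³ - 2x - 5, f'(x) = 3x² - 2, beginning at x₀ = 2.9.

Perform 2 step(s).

f(x) = x³ - 2x - 5
f'(x) = 3x² - 2
x₀ = 2.9

Newton-Raphson formula: x_{n+1} = x_n - f(x_n)/f'(x_n)

Iteration 1:
  f(2.900000) = 13.589000
  f'(2.900000) = 23.230000
  x_1 = 2.900000 - 13.589000/23.230000 = 2.315024
Iteration 2:
  f(2.315024) = 2.776939
  f'(2.315024) = 14.078004
  x_2 = 2.315024 - 2.776939/14.078004 = 2.117770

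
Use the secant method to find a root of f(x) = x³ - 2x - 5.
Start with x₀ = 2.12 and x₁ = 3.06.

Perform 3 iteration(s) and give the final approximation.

f(x) = x³ - 2x - 5
x₀ = 2.12, x₁ = 3.06

Secant formula: x_{n+1} = x_n - f(x_n)(x_n - x_{n-1})/(f(x_n) - f(x_{n-1}))

Iteration 1:
  f(2.120000) = 0.288128
  f(3.060000) = 17.532616
  x_2 = 3.060000 - 17.532616×(3.060000 - 2.120000)/(17.532616 - 0.288128)
       = 2.104294
Iteration 2:
  f(3.060000) = 17.532616
  f(2.104294) = 0.109339
  x_3 = 2.104294 - 0.109339×(2.104294 - 3.060000)/(0.109339 - 17.532616)
       = 2.098297
Iteration 3:
  f(2.104294) = 0.109339
  f(2.098297) = 0.041889
  x_4 = 2.098297 - 0.041889×(2.098297 - 2.104294)/(0.041889 - 0.109339)
       = 2.094572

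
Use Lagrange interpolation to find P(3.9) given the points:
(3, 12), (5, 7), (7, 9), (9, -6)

Lagrange interpolation formula:
P(x) = Σ yᵢ × Lᵢ(x)
where Lᵢ(x) = Π_{j≠i} (x - xⱼ)/(xᵢ - xⱼ)

L_0(3.9) = (3.9 - 5)/(3 - 5) × (3.9 - 7)/(3 - 7) × (3.9 - 9)/(3 - 9) = 0.362313
L_1(3.9) = (3.9 - 3)/(5 - 3) × (3.9 - 7)/(5 - 7) × (3.9 - 9)/(5 - 9) = 0.889312
L_2(3.9) = (3.9 - 3)/(7 - 3) × (3.9 - 5)/(7 - 5) × (3.9 - 9)/(7 - 9) = -0.315562
L_3(3.9) = (3.9 - 3)/(9 - 3) × (3.9 - 5)/(9 - 5) × (3.9 - 7)/(9 - 7) = 0.063938

P(3.9) = 12×L_0(3.9) + 7×L_1(3.9) + 9×L_2(3.9) + (-6)×L_3(3.9)
P(3.9) = 7.349250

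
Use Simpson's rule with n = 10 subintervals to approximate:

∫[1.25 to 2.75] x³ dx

f(x) = x³
a = 1.25, b = 2.75, n = 10
h = (b - a)/n = 0.150000

Simpson's rule: (h/3)[f(x₀) + 4f(x₁) + 2f(x₂) + ... + f(xₙ)]

x_0 = 1.2500, f(x_0) = 1.953125, coefficient = 1
x_1 = 1.4000, f(x_1) = 2.744000, coefficient = 4
x_2 = 1.5500, f(x_2) = 3.723875, coefficient = 2
x_3 = 1.7000, f(x_3) = 4.913000, coefficient = 4
x_4 = 1.8500, f(x_4) = 6.331625, coefficient = 2
x_5 = 2.0000, f(x_5) = 8.000000, coefficient = 4
x_6 = 2.1500, f(x_6) = 9.938375, coefficient = 2
x_7 = 2.3000, f(x_7) = 12.167000, coefficient = 4
x_8 = 2.4500, f(x_8) = 14.706125, coefficient = 2
x_9 = 2.6000, f(x_9) = 17.576000, coefficient = 4
x_10 = 2.7500, f(x_10) = 20.796875, coefficient = 1

I ≈ (0.150000/3) × 273.750000 = 13.687500
Exact value: 13.687500
Error: 0.000000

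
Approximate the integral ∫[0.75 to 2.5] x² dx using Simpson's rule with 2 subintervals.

f(x) = x²
a = 0.75, b = 2.5, n = 2
h = (b - a)/n = 0.875000

Simpson's rule: (h/3)[f(x₀) + 4f(x₁) + 2f(x₂) + ... + f(xₙ)]

x_0 = 0.7500, f(x_0) = 0.562500, coefficient = 1
x_1 = 1.6250, f(x_1) = 2.640625, coefficient = 4
x_2 = 2.5000, f(x_2) = 6.250000, coefficient = 1

I ≈ (0.875000/3) × 17.375000 = 5.067708
Exact value: 5.067708
Error: 0.000000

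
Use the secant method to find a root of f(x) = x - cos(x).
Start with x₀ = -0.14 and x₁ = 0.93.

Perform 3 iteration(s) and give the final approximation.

f(x) = x - cos(x)
x₀ = -0.14, x₁ = 0.93

Secant formula: x_{n+1} = x_n - f(x_n)(x_n - x_{n-1})/(f(x_n) - f(x_{n-1}))

Iteration 1:
  f(-0.140000) = -1.130216
  f(0.930000) = 0.332166
  x_2 = 0.930000 - 0.332166×(0.930000 - (-0.140000))/(0.332166 - (-1.130216))
       = 0.686960
Iteration 2:
  f(0.930000) = 0.332166
  f(0.686960) = -0.086218
  x_3 = 0.686960 - (-0.086218)×(0.686960 - 0.930000)/(-0.086218 - 0.332166)
       = 0.737044
Iteration 3:
  f(0.686960) = -0.086218
  f(0.737044) = -0.003415
  x_4 = 0.737044 - (-0.003415)×(0.737044 - 0.686960)/(-0.003415 - (-0.086218))
       = 0.739109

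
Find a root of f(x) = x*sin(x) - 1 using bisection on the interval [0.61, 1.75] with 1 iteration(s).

f(x) = x*sin(x) - 1
Initial interval: [0.61, 1.75]

Iteration 1:
  c_1 = (0.610000 + 1.750000)/2 = 1.180000
  f(c_1) = f(1.180000) = 0.091035
  f(a) × f(c) < 0, new interval: [0.610000, 1.180000]

After 1 iteration(s), the approximation is c_1 = 1.180000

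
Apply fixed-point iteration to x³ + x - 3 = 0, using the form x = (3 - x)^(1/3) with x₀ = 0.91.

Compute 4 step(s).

Equation: x³ + x - 3 = 0
Fixed-point form: x = (3 - x)^(1/3)
x₀ = 0.91

x_1 = g(0.910000) = 1.278543
x_2 = g(1.278543) = 1.198483
x_3 = g(1.198483) = 1.216782
x_4 = g(1.216782) = 1.212648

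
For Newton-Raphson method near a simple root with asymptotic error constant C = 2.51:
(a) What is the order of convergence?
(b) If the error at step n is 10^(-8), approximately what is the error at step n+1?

(a) Newton-Raphson has quadratic (order 2) convergence near simple roots.
    This means |e_{n+1}| ≈ C|e_n|².

(b) With |e_n| = 10^(-8) and C = 2.51:
    |e_{n+1}| ≈ 2.51 × (10^(-8))² = 2.51 × 10^(-16)

(a) 2 (quadratic); (b) |e_{n+1}| ≈ 2.510e-16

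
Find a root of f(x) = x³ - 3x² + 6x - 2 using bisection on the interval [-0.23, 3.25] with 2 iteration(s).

f(x) = x³ - 3x² + 6x - 2
Initial interval: [-0.23, 3.25]

Iteration 1:
  c_1 = (-0.230000 + 3.250000)/2 = 1.510000
  f(c_1) = f(1.510000) = 3.662651
  f(a) × f(c) < 0, new interval: [-0.230000, 1.510000]
Iteration 2:
  c_2 = (-0.230000 + 1.510000)/2 = 0.640000
  f(c_2) = f(0.640000) = 0.873344
  f(a) × f(c) < 0, new interval: [-0.230000, 0.640000]

After 2 iteration(s), the approximation is c_2 = 0.640000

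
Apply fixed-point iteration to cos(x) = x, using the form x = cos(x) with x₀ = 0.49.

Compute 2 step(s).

Equation: cos(x) = x
Fixed-point form: x = cos(x)
x₀ = 0.49

x_1 = g(0.490000) = 0.882333
x_2 = g(0.882333) = 0.635351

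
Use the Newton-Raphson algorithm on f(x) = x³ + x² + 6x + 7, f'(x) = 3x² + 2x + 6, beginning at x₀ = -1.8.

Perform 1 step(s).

f(x) = x³ + x² + 6x + 7
f'(x) = 3x² + 2x + 6
x₀ = -1.8

Newton-Raphson formula: x_{n+1} = x_n - f(x_n)/f'(x_n)

Iteration 1:
  f(-1.800000) = -6.392000
  f'(-1.800000) = 12.120000
  x_1 = -1.800000 - (-6.392000)/12.120000 = -1.272607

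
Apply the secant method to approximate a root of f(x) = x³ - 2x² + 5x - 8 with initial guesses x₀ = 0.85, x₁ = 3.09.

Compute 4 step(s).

f(x) = x³ - 2x² + 5x - 8
x₀ = 0.85, x₁ = 3.09

Secant formula: x_{n+1} = x_n - f(x_n)(x_n - x_{n-1})/(f(x_n) - f(x_{n-1}))

Iteration 1:
  f(0.850000) = -4.580875
  f(3.090000) = 17.857429
  x_2 = 3.090000 - 17.857429×(3.090000 - 0.850000)/(17.857429 - (-4.580875))
       = 1.307306
Iteration 2:
  f(3.090000) = 17.857429
  f(1.307306) = -2.647320
  x_3 = 1.307306 - (-2.647320)×(1.307306 - 3.090000)/(-2.647320 - 17.857429)
       = 1.537465
Iteration 3:
  f(1.307306) = -2.647320
  f(1.537465) = -1.406014
  x_4 = 1.537465 - (-1.406014)×(1.537465 - 1.307306)/(-1.406014 - (-2.647320))
       = 1.798164
Iteration 4:
  f(1.537465) = -1.406014
  f(1.798164) = 0.338207
  x_5 = 1.798164 - 0.338207×(1.798164 - 1.537465)/(0.338207 - (-1.406014))
       = 1.747614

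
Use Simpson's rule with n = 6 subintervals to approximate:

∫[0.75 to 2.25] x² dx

f(x) = x²
a = 0.75, b = 2.25, n = 6
h = (b - a)/n = 0.250000

Simpson's rule: (h/3)[f(x₀) + 4f(x₁) + 2f(x₂) + ... + f(xₙ)]

x_0 = 0.7500, f(x_0) = 0.562500, coefficient = 1
x_1 = 1.0000, f(x_1) = 1.000000, coefficient = 4
x_2 = 1.2500, f(x_2) = 1.562500, coefficient = 2
x_3 = 1.5000, f(x_3) = 2.250000, coefficient = 4
x_4 = 1.7500, f(x_4) = 3.062500, coefficient = 2
x_5 = 2.0000, f(x_5) = 4.000000, coefficient = 4
x_6 = 2.2500, f(x_6) = 5.062500, coefficient = 1

I ≈ (0.250000/3) × 43.875000 = 3.656250
Exact value: 3.656250
Error: 0.000000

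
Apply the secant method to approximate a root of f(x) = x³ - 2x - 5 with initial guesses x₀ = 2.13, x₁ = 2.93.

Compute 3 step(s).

f(x) = x³ - 2x - 5
x₀ = 2.13, x₁ = 2.93

Secant formula: x_{n+1} = x_n - f(x_n)(x_n - x_{n-1})/(f(x_n) - f(x_{n-1}))

Iteration 1:
  f(2.130000) = 0.403597
  f(2.930000) = 14.293757
  x_2 = 2.930000 - 14.293757×(2.930000 - 2.130000)/(14.293757 - 0.403597)
       = 2.106755
Iteration 2:
  f(2.930000) = 14.293757
  f(2.106755) = 0.137146
  x_3 = 2.106755 - 0.137146×(2.106755 - 2.930000)/(0.137146 - 14.293757)
       = 2.098780
Iteration 3:
  f(2.106755) = 0.137146
  f(2.098780) = 0.047304
  x_4 = 2.098780 - 0.047304×(2.098780 - 2.106755)/(0.047304 - 0.137146)
       = 2.094580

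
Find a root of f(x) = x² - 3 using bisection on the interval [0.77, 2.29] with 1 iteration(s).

f(x) = x² - 3
Initial interval: [0.77, 2.29]

Iteration 1:
  c_1 = (0.770000 + 2.290000)/2 = 1.530000
  f(c_1) = f(1.530000) = -0.659100
  f(a) × f(c) ≥ 0, new interval: [1.530000, 2.290000]

After 1 iteration(s), the approximation is c_1 = 1.530000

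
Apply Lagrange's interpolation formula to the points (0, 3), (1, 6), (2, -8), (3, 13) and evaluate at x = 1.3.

Lagrange interpolation formula:
P(x) = Σ yᵢ × Lᵢ(x)
where Lᵢ(x) = Π_{j≠i} (x - xⱼ)/(xᵢ - xⱼ)

L_0(1.3) = (1.3 - 1)/(0 - 1) × (1.3 - 2)/(0 - 2) × (1.3 - 3)/(0 - 3) = -0.059500
L_1(1.3) = (1.3 - 0)/(1 - 0) × (1.3 - 2)/(1 - 2) × (1.3 - 3)/(1 - 3) = 0.773500
L_2(1.3) = (1.3 - 0)/(2 - 0) × (1.3 - 1)/(2 - 1) × (1.3 - 3)/(2 - 3) = 0.331500
L_3(1.3) = (1.3 - 0)/(3 - 0) × (1.3 - 1)/(3 - 1) × (1.3 - 2)/(3 - 2) = -0.045500

P(1.3) = 3×L_0(1.3) + 6×L_1(1.3) + (-8)×L_2(1.3) + 13×L_3(1.3)
P(1.3) = 1.219000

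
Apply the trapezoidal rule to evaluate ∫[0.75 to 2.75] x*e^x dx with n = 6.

f(x) = x*e^x
a = 0.75, b = 2.75, n = 6
h = (b - a)/n = 0.333333

Trapezoidal rule: (h/2)[f(x₀) + 2f(x₁) + 2f(x₂) + ... + f(xₙ)]

x_0 = 0.7500, f(x_0) = 1.587750, coefficient = 1
x_1 = 1.0833, f(x_1) = 3.200721, coefficient = 2
x_2 = 1.4167, f(x_2) = 5.841417, coefficient = 2
x_3 = 1.7500, f(x_3) = 10.070555, coefficient = 2
x_4 = 2.0833, f(x_4) = 16.731656, coefficient = 2
x_5 = 2.4167, f(x_5) = 27.087053, coefficient = 2
x_6 = 2.7500, f(x_6) = 43.017238, coefficient = 1

I ≈ (0.333333/2) × 170.467790 = 28.411298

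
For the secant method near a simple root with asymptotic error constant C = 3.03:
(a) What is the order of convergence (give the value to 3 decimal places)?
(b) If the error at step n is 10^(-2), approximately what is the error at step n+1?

(a) Secant method has superlinear convergence with order φ = (1+√5)/2 ≈ 1.618.
    This means |e_{n+1}| ≈ C|e_n|^1.618.

(b) With |e_n| = 10^(-2) and C = 3.03:
    |e_{n+1}| ≈ 3.03 × (10^(-2))^1.618 = 3.03 × 10^(-3.24)

(a) ≈ 1.618 (golden ratio); (b) |e_{n+1}| ≈ 1.759e-03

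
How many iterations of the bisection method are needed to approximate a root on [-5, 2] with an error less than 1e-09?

We need (b-a)/2^n ≤ 1e-09
(2 - (-5))/2^n ≤ 1e-09
7/2^n ≤ 1e-09
2^n ≥ 7000000000
n ≥ log₂(7000000000) = 32.70
n ≥ 33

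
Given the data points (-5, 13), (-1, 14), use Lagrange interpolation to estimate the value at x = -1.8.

Lagrange interpolation formula:
P(x) = Σ yᵢ × Lᵢ(x)
where Lᵢ(x) = Π_{j≠i} (x - xⱼ)/(xᵢ - xⱼ)

L_0(-1.8) = (-1.8 - (-1))/(-5 - (-1)) = 0.200000
L_1(-1.8) = (-1.8 - (-5))/(-1 - (-5)) = 0.800000

P(-1.8) = 13×L_0(-1.8) + 14×L_1(-1.8)
P(-1.8) = 13.800000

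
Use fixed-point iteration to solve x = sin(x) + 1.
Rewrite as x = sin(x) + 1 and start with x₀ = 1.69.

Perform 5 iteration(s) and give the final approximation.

Equation: x = sin(x) + 1
Fixed-point form: x = sin(x) + 1
x₀ = 1.69

x_1 = g(1.690000) = 1.992904
x_2 = g(1.992904) = 1.912228
x_3 = g(1.912228) = 1.942276
x_4 = g(1.942276) = 1.931791
x_5 = g(1.931791) = 1.935546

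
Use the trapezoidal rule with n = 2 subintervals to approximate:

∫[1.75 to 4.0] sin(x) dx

f(x) = sin(x)
a = 1.75, b = 4.0, n = 2
h = (b - a)/n = 1.125000

Trapezoidal rule: (h/2)[f(x₀) + 2f(x₁) + 2f(x₂) + ... + f(xₙ)]

x_0 = 1.7500, f(x_0) = 0.983986, coefficient = 1
x_1 = 2.8750, f(x_1) = 0.263446, coefficient = 2
x_2 = 4.0000, f(x_2) = -0.756802, coefficient = 1

I ≈ (1.125000/2) × 0.754075 = 0.424167
Exact value: 0.475398
Error: 0.051230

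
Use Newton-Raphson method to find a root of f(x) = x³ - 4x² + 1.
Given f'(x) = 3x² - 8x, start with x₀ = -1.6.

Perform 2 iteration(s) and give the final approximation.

f(x) = x³ - 4x² + 1
f'(x) = 3x² - 8x
x₀ = -1.6

Newton-Raphson formula: x_{n+1} = x_n - f(x_n)/f'(x_n)

Iteration 1:
  f(-1.600000) = -13.336000
  f'(-1.600000) = 20.480000
  x_1 = -1.600000 - (-13.336000)/20.480000 = -0.948828
Iteration 2:
  f(-0.948828) = -3.455305
  f'(-0.948828) = 10.291449
  x_2 = -0.948828 - (-3.455305)/10.291449 = -0.613083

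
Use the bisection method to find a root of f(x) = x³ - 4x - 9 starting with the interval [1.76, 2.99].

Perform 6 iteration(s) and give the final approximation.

f(x) = x³ - 4x - 9
Initial interval: [1.76, 2.99]

Iteration 1:
  c_1 = (1.760000 + 2.990000)/2 = 2.375000
  f(c_1) = f(2.375000) = -5.103516
  f(a) × f(c) ≥ 0, new interval: [2.375000, 2.990000]
Iteration 2:
  c_2 = (2.375000 + 2.990000)/2 = 2.682500
  f(c_2) = f(2.682500) = -0.427250
  f(a) × f(c) ≥ 0, new interval: [2.682500, 2.990000]
Iteration 3:
  c_3 = (2.682500 + 2.990000)/2 = 2.836250
  f(c_3) = f(2.836250) = 2.470686
  f(a) × f(c) < 0, new interval: [2.682500, 2.836250]
Iteration 4:
  c_4 = (2.682500 + 2.836250)/2 = 2.759375
  f(c_4) = f(2.759375) = 0.972796
  f(a) × f(c) < 0, new interval: [2.682500, 2.759375]
Iteration 5:
  c_5 = (2.682500 + 2.759375)/2 = 2.720938
  f(c_5) = f(2.720938) = 0.260713
  f(a) × f(c) < 0, new interval: [2.682500, 2.720938]
Iteration 6:
  c_6 = (2.682500 + 2.720938)/2 = 2.701719
  f(c_6) = f(2.701719) = -0.086262
  f(a) × f(c) ≥ 0, new interval: [2.701719, 2.720938]

After 6 iteration(s), the approximation is c_6 = 2.701719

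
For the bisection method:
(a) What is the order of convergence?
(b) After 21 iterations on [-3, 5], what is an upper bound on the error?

(a) Bisection has linear (order 1) convergence; the error is halved each step.

(b) Error bound = (b-a)/2^n = (5 - (-3))/2^{21}
    = 8/2^{21}

(a) 1 (linear); (b) error ≤ 3.81e-06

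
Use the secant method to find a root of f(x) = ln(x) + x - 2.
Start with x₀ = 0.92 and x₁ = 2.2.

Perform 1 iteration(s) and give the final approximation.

f(x) = ln(x) + x - 2
x₀ = 0.92, x₁ = 2.2

Secant formula: x_{n+1} = x_n - f(x_n)(x_n - x_{n-1})/(f(x_n) - f(x_{n-1}))

Iteration 1:
  f(0.920000) = -1.163382
  f(2.200000) = 0.988457
  x_2 = 2.200000 - 0.988457×(2.200000 - 0.920000)/(0.988457 - (-1.163382))
       = 1.612026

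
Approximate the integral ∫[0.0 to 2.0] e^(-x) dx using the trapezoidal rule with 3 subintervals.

f(x) = e^(-x)
a = 0.0, b = 2.0, n = 3
h = (b - a)/n = 0.666667

Trapezoidal rule: (h/2)[f(x₀) + 2f(x₁) + 2f(x₂) + ... + f(xₙ)]

x_0 = 0.0000, f(x_0) = 1.000000, coefficient = 1
x_1 = 0.6667, f(x_1) = 0.513417, coefficient = 2
x_2 = 1.3333, f(x_2) = 0.263597, coefficient = 2
x_3 = 2.0000, f(x_3) = 0.135335, coefficient = 1

I ≈ (0.666667/2) × 2.689364 = 0.896455
Exact value: 0.864665
Error: 0.031790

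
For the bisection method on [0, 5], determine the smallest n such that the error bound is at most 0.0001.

We need (b-a)/2^n ≤ 0.0001
(5 - 0)/2^n ≤ 0.0001
5/2^n ≤ 0.0001
2^n ≥ 50000
n ≥ log₂(50000) = 15.61
n ≥ 16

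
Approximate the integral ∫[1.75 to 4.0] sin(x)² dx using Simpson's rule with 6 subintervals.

f(x) = sin(x)²
a = 1.75, b = 4.0, n = 6
h = (b - a)/n = 0.375000

Simpson's rule: (h/3)[f(x₀) + 4f(x₁) + 2f(x₂) + ... + f(xₙ)]

x_0 = 1.7500, f(x_0) = 0.968228, coefficient = 1
x_1 = 2.1250, f(x_1) = 0.723044, coefficient = 4
x_2 = 2.5000, f(x_2) = 0.358169, coefficient = 2
x_3 = 2.8750, f(x_3) = 0.069404, coefficient = 4
x_4 = 3.2500, f(x_4) = 0.011706, coefficient = 2
x_5 = 3.6250, f(x_5) = 0.216038, coefficient = 4
x_6 = 4.0000, f(x_6) = 0.572750, coefficient = 1

I ≈ (0.375000/3) × 6.314670 = 0.789334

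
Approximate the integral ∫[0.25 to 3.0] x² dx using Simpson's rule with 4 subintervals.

f(x) = x²
a = 0.25, b = 3.0, n = 4
h = (b - a)/n = 0.687500

Simpson's rule: (h/3)[f(x₀) + 4f(x₁) + 2f(x₂) + ... + f(xₙ)]

x_0 = 0.2500, f(x_0) = 0.062500, coefficient = 1
x_1 = 0.9375, f(x_1) = 0.878906, coefficient = 4
x_2 = 1.6250, f(x_2) = 2.640625, coefficient = 2
x_3 = 2.3125, f(x_3) = 5.347656, coefficient = 4
x_4 = 3.0000, f(x_4) = 9.000000, coefficient = 1

I ≈ (0.687500/3) × 39.250000 = 8.994792
Exact value: 8.994792
Error: 0.000000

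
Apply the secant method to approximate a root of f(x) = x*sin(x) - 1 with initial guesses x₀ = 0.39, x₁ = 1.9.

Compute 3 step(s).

f(x) = x*sin(x) - 1
x₀ = 0.39, x₁ = 1.9

Secant formula: x_{n+1} = x_n - f(x_n)(x_n - x_{n-1})/(f(x_n) - f(x_{n-1}))

Iteration 1:
  f(0.390000) = -0.851727
  f(1.900000) = 0.797970
  x_2 = 1.900000 - 0.797970×(1.900000 - 0.390000)/(0.797970 - (-0.851727))
       = 1.169602
Iteration 2:
  f(1.900000) = 0.797970
  f(1.169602) = 0.076730
  x_3 = 1.169602 - 0.076730×(1.169602 - 1.900000)/(0.076730 - 0.797970)
       = 1.091898
Iteration 3:
  f(1.169602) = 0.076730
  f(1.091898) = -0.030938
  x_4 = 1.091898 - (-0.030938)×(1.091898 - 1.169602)/(-0.030938 - 0.076730)
       = 1.114225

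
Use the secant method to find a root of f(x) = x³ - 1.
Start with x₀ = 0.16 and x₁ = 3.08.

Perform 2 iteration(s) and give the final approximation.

f(x) = x³ - 1
x₀ = 0.16, x₁ = 3.08

Secant formula: x_{n+1} = x_n - f(x_n)(x_n - x_{n-1})/(f(x_n) - f(x_{n-1}))

Iteration 1:
  f(0.160000) = -0.995904
  f(3.080000) = 28.218112
  x_2 = 3.080000 - 28.218112×(3.080000 - 0.160000)/(28.218112 - (-0.995904))
       = 0.259543
Iteration 2:
  f(3.080000) = 28.218112
  f(0.259543) = -0.982517
  x_3 = 0.259543 - (-0.982517)×(0.259543 - 3.080000)/(-0.982517 - 28.218112)
       = 0.354443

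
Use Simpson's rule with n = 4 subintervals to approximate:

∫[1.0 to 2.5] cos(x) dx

f(x) = cos(x)
a = 1.0, b = 2.5, n = 4
h = (b - a)/n = 0.375000

Simpson's rule: (h/3)[f(x₀) + 4f(x₁) + 2f(x₂) + ... + f(xₙ)]

x_0 = 1.0000, f(x_0) = 0.540302, coefficient = 1
x_1 = 1.3750, f(x_1) = 0.194548, coefficient = 4
x_2 = 1.7500, f(x_2) = -0.178246, coefficient = 2
x_3 = 2.1250, f(x_3) = -0.526266, coefficient = 4
x_4 = 2.5000, f(x_4) = -0.801144, coefficient = 1

I ≈ (0.375000/3) × -1.944208 = -0.243026
Exact value: -0.242999
Error: 0.000027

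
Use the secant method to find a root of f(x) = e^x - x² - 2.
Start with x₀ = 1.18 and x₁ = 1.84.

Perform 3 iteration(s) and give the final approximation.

f(x) = e^x - x² - 2
x₀ = 1.18, x₁ = 1.84

Secant formula: x_{n+1} = x_n - f(x_n)(x_n - x_{n-1})/(f(x_n) - f(x_{n-1}))

Iteration 1:
  f(1.180000) = -0.138026
  f(1.840000) = 0.910938
  x_2 = 1.840000 - 0.910938×(1.840000 - 1.180000)/(0.910938 - (-0.138026))
       = 1.266845
Iteration 2:
  f(1.840000) = 0.910938
  f(1.266845) = -0.055261
  x_3 = 1.266845 - (-0.055261)×(1.266845 - 1.840000)/(-0.055261 - 0.910938)
       = 1.299626
Iteration 3:
  f(1.266845) = -0.055261
  f(1.299626) = -0.021103
  x_4 = 1.299626 - (-0.021103)×(1.299626 - 1.266845)/(-0.021103 - (-0.055261))
       = 1.319879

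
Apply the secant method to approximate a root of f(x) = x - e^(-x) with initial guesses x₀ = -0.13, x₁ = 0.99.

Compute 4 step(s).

f(x) = x - e^(-x)
x₀ = -0.13, x₁ = 0.99

Secant formula: x_{n+1} = x_n - f(x_n)(x_n - x_{n-1})/(f(x_n) - f(x_{n-1}))

Iteration 1:
  f(-0.130000) = -1.268828
  f(0.990000) = 0.618423
  x_2 = 0.990000 - 0.618423×(0.990000 - (-0.130000))/(0.618423 - (-1.268828))
       = 0.622993
Iteration 2:
  f(0.990000) = 0.618423
  f(0.622993) = 0.086657
  x_3 = 0.622993 - 0.086657×(0.622993 - 0.990000)/(0.086657 - 0.618423)
       = 0.563186
Iteration 3:
  f(0.622993) = 0.086657
  f(0.563186) = -0.006206
  x_4 = 0.563186 - (-0.006206)×(0.563186 - 0.622993)/(-0.006206 - 0.086657)
       = 0.567183
Iteration 4:
  f(0.563186) = -0.006206
  f(0.567183) = 0.000062
  x_5 = 0.567183 - 0.000062×(0.567183 - 0.563186)/(0.000062 - (-0.006206))
       = 0.567143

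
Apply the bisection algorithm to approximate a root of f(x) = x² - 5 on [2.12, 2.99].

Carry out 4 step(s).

f(x) = x² - 5
Initial interval: [2.12, 2.99]

Iteration 1:
  c_1 = (2.120000 + 2.990000)/2 = 2.555000
  f(c_1) = f(2.555000) = 1.528025
  f(a) × f(c) < 0, new interval: [2.120000, 2.555000]
Iteration 2:
  c_2 = (2.120000 + 2.555000)/2 = 2.337500
  f(c_2) = f(2.337500) = 0.463906
  f(a) × f(c) < 0, new interval: [2.120000, 2.337500]
Iteration 3:
  c_3 = (2.120000 + 2.337500)/2 = 2.228750
  f(c_3) = f(2.228750) = -0.032673
  f(a) × f(c) ≥ 0, new interval: [2.228750, 2.337500]
Iteration 4:
  c_4 = (2.228750 + 2.337500)/2 = 2.283125
  f(c_4) = f(2.283125) = 0.212660
  f(a) × f(c) < 0, new interval: [2.228750, 2.283125]

After 4 iteration(s), the approximation is c_4 = 2.283125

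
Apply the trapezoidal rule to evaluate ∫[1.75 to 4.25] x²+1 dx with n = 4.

f(x) = x²+1
a = 1.75, b = 4.25, n = 4
h = (b - a)/n = 0.625000

Trapezoidal rule: (h/2)[f(x₀) + 2f(x₁) + 2f(x₂) + ... + f(xₙ)]

x_0 = 1.7500, f(x_0) = 4.062500, coefficient = 1
x_1 = 2.3750, f(x_1) = 6.640625, coefficient = 2
x_2 = 3.0000, f(x_2) = 10.000000, coefficient = 2
x_3 = 3.6250, f(x_3) = 14.140625, coefficient = 2
x_4 = 4.2500, f(x_4) = 19.062500, coefficient = 1

I ≈ (0.625000/2) × 84.687500 = 26.464844
Exact value: 26.302083
Error: 0.162760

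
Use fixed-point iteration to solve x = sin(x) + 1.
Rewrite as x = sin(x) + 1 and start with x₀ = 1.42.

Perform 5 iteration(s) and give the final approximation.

Equation: x = sin(x) + 1
Fixed-point form: x = sin(x) + 1
x₀ = 1.42

x_1 = g(1.420000) = 1.988652
x_2 = g(1.988652) = 1.913961
x_3 = g(1.913961) = 1.941694
x_4 = g(1.941694) = 1.932002
x_5 = g(1.932002) = 1.935471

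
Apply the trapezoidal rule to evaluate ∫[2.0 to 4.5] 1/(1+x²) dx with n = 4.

f(x) = 1/(1+x²)
a = 2.0, b = 4.5, n = 4
h = (b - a)/n = 0.625000

Trapezoidal rule: (h/2)[f(x₀) + 2f(x₁) + 2f(x₂) + ... + f(xₙ)]

x_0 = 2.0000, f(x_0) = 0.200000, coefficient = 1
x_1 = 2.6250, f(x_1) = 0.126733, coefficient = 2
x_2 = 3.2500, f(x_2) = 0.086486, coefficient = 2
x_3 = 3.8750, f(x_3) = 0.062439, coefficient = 2
x_4 = 4.5000, f(x_4) = 0.047059, coefficient = 1

I ≈ (0.625000/2) × 0.798375 = 0.249492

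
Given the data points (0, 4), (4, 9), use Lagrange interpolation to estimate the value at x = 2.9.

Lagrange interpolation formula:
P(x) = Σ yᵢ × Lᵢ(x)
where Lᵢ(x) = Π_{j≠i} (x - xⱼ)/(xᵢ - xⱼ)

L_0(2.9) = (2.9 - 4)/(0 - 4) = 0.275000
L_1(2.9) = (2.9 - 0)/(4 - 0) = 0.725000

P(2.9) = 4×L_0(2.9) + 9×L_1(2.9)
P(2.9) = 7.625000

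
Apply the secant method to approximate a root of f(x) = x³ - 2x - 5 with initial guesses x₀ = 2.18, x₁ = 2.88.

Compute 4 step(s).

f(x) = x³ - 2x - 5
x₀ = 2.18, x₁ = 2.88

Secant formula: x_{n+1} = x_n - f(x_n)(x_n - x_{n-1})/(f(x_n) - f(x_{n-1}))

Iteration 1:
  f(2.180000) = 1.000232
  f(2.880000) = 13.127872
  x_2 = 2.880000 - 13.127872×(2.880000 - 2.180000)/(13.127872 - 1.000232)
       = 2.122267
Iteration 2:
  f(2.880000) = 13.127872
  f(2.122267) = 0.314196
  x_3 = 2.122267 - 0.314196×(2.122267 - 2.880000)/(0.314196 - 13.127872)
       = 2.103687
Iteration 3:
  f(2.122267) = 0.314196
  f(2.103687) = 0.102495
  x_4 = 2.103687 - 0.102495×(2.103687 - 2.122267)/(0.102495 - 0.314196)
       = 2.094692
Iteration 4:
  f(2.103687) = 0.102495
  f(2.094692) = 0.001568
  x_5 = 2.094692 - 0.001568×(2.094692 - 2.103687)/(0.001568 - 0.102495)
       = 2.094552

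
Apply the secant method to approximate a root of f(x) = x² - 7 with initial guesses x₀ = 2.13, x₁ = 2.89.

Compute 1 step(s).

f(x) = x² - 7
x₀ = 2.13, x₁ = 2.89

Secant formula: x_{n+1} = x_n - f(x_n)(x_n - x_{n-1})/(f(x_n) - f(x_{n-1}))

Iteration 1:
  f(2.130000) = -2.463100
  f(2.890000) = 1.352100
  x_2 = 2.890000 - 1.352100×(2.890000 - 2.130000)/(1.352100 - (-2.463100))
       = 2.620657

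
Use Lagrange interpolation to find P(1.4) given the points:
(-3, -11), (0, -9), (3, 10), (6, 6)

Lagrange interpolation formula:
P(x) = Σ yᵢ × Lᵢ(x)
where Lᵢ(x) = Π_{j≠i} (x - xⱼ)/(xᵢ - xⱼ)

L_0(1.4) = (1.4 - 0)/(-3 - 0) × (1.4 - 3)/(-3 - 3) × (1.4 - 6)/(-3 - 6) = -0.063605
L_1(1.4) = (1.4 - (-3))/(0 - (-3)) × (1.4 - 3)/(0 - 3) × (1.4 - 6)/(0 - 6) = 0.599704
L_2(1.4) = (1.4 - (-3))/(3 - (-3)) × (1.4 - 0)/(3 - 0) × (1.4 - 6)/(3 - 6) = 0.524741
L_3(1.4) = (1.4 - (-3))/(6 - (-3)) × (1.4 - 0)/(6 - 0) × (1.4 - 3)/(6 - 3) = -0.060840

P(1.4) = (-11)×L_0(1.4) + (-9)×L_1(1.4) + 10×L_2(1.4) + 6×L_3(1.4)
P(1.4) = 0.184691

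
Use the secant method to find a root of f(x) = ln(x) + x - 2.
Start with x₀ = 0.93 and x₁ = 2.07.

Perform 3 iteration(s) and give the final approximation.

f(x) = ln(x) + x - 2
x₀ = 0.93, x₁ = 2.07

Secant formula: x_{n+1} = x_n - f(x_n)(x_n - x_{n-1})/(f(x_n) - f(x_{n-1}))

Iteration 1:
  f(0.930000) = -1.142571
  f(2.070000) = 0.797549
  x_2 = 2.070000 - 0.797549×(2.070000 - 0.930000)/(0.797549 - (-1.142571))
       = 1.601366
Iteration 2:
  f(2.070000) = 0.797549
  f(1.601366) = 0.072223
  x_3 = 1.601366 - 0.072223×(1.601366 - 2.070000)/(0.072223 - 0.797549)
       = 1.554703
Iteration 3:
  f(1.601366) = 0.072223
  f(1.554703) = -0.004013
  x_4 = 1.554703 - (-0.004013)×(1.554703 - 1.601366)/(-0.004013 - 0.072223)
       = 1.557159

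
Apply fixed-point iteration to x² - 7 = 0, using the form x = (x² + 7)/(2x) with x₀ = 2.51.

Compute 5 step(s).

Equation: x² - 7 = 0
Fixed-point form: x = (x² + 7)/(2x)
x₀ = 2.51

x_1 = g(2.510000) = 2.649422
x_2 = g(2.649422) = 2.645754
x_3 = g(2.645754) = 2.645751
x_4 = g(2.645751) = 2.645751
x_5 = g(2.645751) = 2.645751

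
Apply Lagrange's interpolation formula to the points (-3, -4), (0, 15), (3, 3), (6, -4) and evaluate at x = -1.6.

Lagrange interpolation formula:
P(x) = Σ yᵢ × Lᵢ(x)
where Lᵢ(x) = Π_{j≠i} (x - xⱼ)/(xᵢ - xⱼ)

L_0(-1.6) = (-1.6 - 0)/(-3 - 0) × (-1.6 - 3)/(-3 - 3) × (-1.6 - 6)/(-3 - 6) = 0.345284
L_1(-1.6) = (-1.6 - (-3))/(0 - (-3)) × (-1.6 - 3)/(0 - 3) × (-1.6 - 6)/(0 - 6) = 0.906370
L_2(-1.6) = (-1.6 - (-3))/(3 - (-3)) × (-1.6 - 0)/(3 - 0) × (-1.6 - 6)/(3 - 6) = -0.315259
L_3(-1.6) = (-1.6 - (-3))/(6 - (-3)) × (-1.6 - 0)/(6 - 0) × (-1.6 - 3)/(6 - 3) = 0.063605

P(-1.6) = (-4)×L_0(-1.6) + 15×L_1(-1.6) + 3×L_2(-1.6) + (-4)×L_3(-1.6)
P(-1.6) = 11.014222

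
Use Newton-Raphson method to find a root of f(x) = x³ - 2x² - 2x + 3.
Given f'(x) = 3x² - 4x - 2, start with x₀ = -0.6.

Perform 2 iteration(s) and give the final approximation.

f(x) = x³ - 2x² - 2x + 3
f'(x) = 3x² - 4x - 2
x₀ = -0.6

Newton-Raphson formula: x_{n+1} = x_n - f(x_n)/f'(x_n)

Iteration 1:
  f(-0.600000) = 3.264000
  f'(-0.600000) = 1.480000
  x_1 = -0.600000 - 3.264000/1.480000 = -2.805405
Iteration 2:
  f(-2.805405) = -29.209169
  f'(-2.805405) = 32.832520
  x_2 = -2.805405 - (-29.209169)/32.832520 = -1.915764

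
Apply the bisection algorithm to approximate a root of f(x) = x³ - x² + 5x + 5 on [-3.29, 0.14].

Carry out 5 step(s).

f(x) = x³ - x² + 5x + 5
Initial interval: [-3.29, 0.14]

Iteration 1:
  c_1 = (-3.290000 + 0.140000)/2 = -1.575000
  f(c_1) = f(-1.575000) = -9.262609
  f(a) × f(c) ≥ 0, new interval: [-1.575000, 0.140000]
Iteration 2:
  c_2 = (-1.575000 + 0.140000)/2 = -0.717500
  f(c_2) = f(-0.717500) = 0.528320
  f(a) × f(c) < 0, new interval: [-1.575000, -0.717500]
Iteration 3:
  c_3 = (-1.575000 + (-0.717500))/2 = -1.146250
  f(c_3) = f(-1.146250) = -3.551184
  f(a) × f(c) ≥ 0, new interval: [-1.146250, -0.717500]
Iteration 4:
  c_4 = (-1.146250 + (-0.717500))/2 = -0.931875
  f(c_4) = f(-0.931875) = -1.336998
  f(a) × f(c) ≥ 0, new interval: [-0.931875, -0.717500]
Iteration 5:
  c_5 = (-0.931875 + (-0.717500))/2 = -0.824688
  f(c_5) = f(-0.824688) = -0.364425
  f(a) × f(c) ≥ 0, new interval: [-0.824688, -0.717500]

After 5 iteration(s), the approximation is c_5 = -0.824688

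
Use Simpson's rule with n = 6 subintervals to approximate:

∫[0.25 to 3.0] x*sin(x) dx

f(x) = x*sin(x)
a = 0.25, b = 3.0, n = 6
h = (b - a)/n = 0.458333

Simpson's rule: (h/3)[f(x₀) + 4f(x₁) + 2f(x₂) + ... + f(xₙ)]

x_0 = 0.2500, f(x_0) = 0.061851, coefficient = 1
x_1 = 0.7083, f(x_1) = 0.460820, coefficient = 4
x_2 = 1.1667, f(x_2) = 1.072686, coefficient = 2
x_3 = 1.6250, f(x_3) = 1.622613, coefficient = 4
x_4 = 2.0833, f(x_4) = 1.815632, coefficient = 2
x_5 = 2.5417, f(x_5) = 1.434978, coefficient = 4
x_6 = 3.0000, f(x_6) = 0.423360, coefficient = 1

I ≈ (0.458333/3) × 20.335489 = 3.106811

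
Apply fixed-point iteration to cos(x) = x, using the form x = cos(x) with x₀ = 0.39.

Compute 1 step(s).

Equation: cos(x) = x
Fixed-point form: x = cos(x)
x₀ = 0.39

x_1 = g(0.390000) = 0.924909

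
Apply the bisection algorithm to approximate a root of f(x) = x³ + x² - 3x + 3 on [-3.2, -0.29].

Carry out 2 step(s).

f(x) = x³ + x² - 3x + 3
Initial interval: [-3.2, -0.29]

Iteration 1:
  c_1 = (-3.200000 + (-0.290000))/2 = -1.745000
  f(c_1) = f(-1.745000) = 5.966456
  f(a) × f(c) < 0, new interval: [-3.200000, -1.745000]
Iteration 2:
  c_2 = (-3.200000 + (-1.745000))/2 = -2.472500
  f(c_2) = f(-2.472500) = 1.415730
  f(a) × f(c) < 0, new interval: [-3.200000, -2.472500]

After 2 iteration(s), the approximation is c_2 = -2.472500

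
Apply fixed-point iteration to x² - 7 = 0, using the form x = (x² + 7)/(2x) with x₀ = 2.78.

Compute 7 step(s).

Equation: x² - 7 = 0
Fixed-point form: x = (x² + 7)/(2x)
x₀ = 2.78

x_1 = g(2.780000) = 2.648993
x_2 = g(2.648993) = 2.645753
x_3 = g(2.645753) = 2.645751
x_4 = g(2.645751) = 2.645751
x_5 = g(2.645751) = 2.645751
x_6 = g(2.645751) = 2.645751
x_7 = g(2.645751) = 2.645751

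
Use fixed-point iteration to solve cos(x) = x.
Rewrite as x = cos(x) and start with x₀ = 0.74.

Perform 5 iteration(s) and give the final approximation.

Equation: cos(x) = x
Fixed-point form: x = cos(x)
x₀ = 0.74

x_1 = g(0.740000) = 0.738469
x_2 = g(0.738469) = 0.739500
x_3 = g(0.739500) = 0.738805
x_4 = g(0.738805) = 0.739274
x_5 = g(0.739274) = 0.738958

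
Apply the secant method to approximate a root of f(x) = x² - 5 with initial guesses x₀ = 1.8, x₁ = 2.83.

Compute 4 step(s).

f(x) = x² - 5
x₀ = 1.8, x₁ = 2.83

Secant formula: x_{n+1} = x_n - f(x_n)(x_n - x_{n-1})/(f(x_n) - f(x_{n-1}))

Iteration 1:
  f(1.800000) = -1.760000
  f(2.830000) = 3.008900
  x_2 = 2.830000 - 3.008900×(2.830000 - 1.800000)/(3.008900 - (-1.760000))
       = 2.180130
Iteration 2:
  f(2.830000) = 3.008900
  f(2.180130) = -0.247035
  x_3 = 2.180130 - (-0.247035)×(2.180130 - 2.830000)/(-0.247035 - 3.008900)
       = 2.229437
Iteration 3:
  f(2.180130) = -0.247035
  f(2.229437) = -0.029612
  x_4 = 2.229437 - (-0.029612)×(2.229437 - 2.180130)/(-0.029612 - (-0.247035))
       = 2.236152
Iteration 4:
  f(2.229437) = -0.029612
  f(2.236152) = 0.000376
  x_5 = 2.236152 - 0.000376×(2.236152 - 2.229437)/(0.000376 - (-0.029612))
       = 2.236068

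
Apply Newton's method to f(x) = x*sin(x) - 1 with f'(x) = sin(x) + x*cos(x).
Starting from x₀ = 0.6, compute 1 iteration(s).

f(x) = x*sin(x) - 1
f'(x) = sin(x) + x*cos(x)
x₀ = 0.6

Newton-Raphson formula: x_{n+1} = x_n - f(x_n)/f'(x_n)

Iteration 1:
  f(0.600000) = -0.661215
  f'(0.600000) = 1.059844
  x_1 = 0.600000 - (-0.661215)/1.059844 = 1.223879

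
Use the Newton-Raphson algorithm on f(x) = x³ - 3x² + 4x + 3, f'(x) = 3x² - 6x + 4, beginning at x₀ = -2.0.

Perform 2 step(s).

f(x) = x³ - 3x² + 4x + 3
f'(x) = 3x² - 6x + 4
x₀ = -2.0

Newton-Raphson formula: x_{n+1} = x_n - f(x_n)/f'(x_n)

Iteration 1:
  f(-2.000000) = -25.000000
  f'(-2.000000) = 28.000000
  x_1 = -2.000000 - (-25.000000)/28.000000 = -1.107143
Iteration 2:
  f(-1.107143) = -6.462965
  f'(-1.107143) = 14.320153
  x_2 = -1.107143 - (-6.462965)/14.320153 = -0.655823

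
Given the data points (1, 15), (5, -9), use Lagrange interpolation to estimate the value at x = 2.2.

Lagrange interpolation formula:
P(x) = Σ yᵢ × Lᵢ(x)
where Lᵢ(x) = Π_{j≠i} (x - xⱼ)/(xᵢ - xⱼ)

L_0(2.2) = (2.2 - 5)/(1 - 5) = 0.700000
L_1(2.2) = (2.2 - 1)/(5 - 1) = 0.300000

P(2.2) = 15×L_0(2.2) + (-9)×L_1(2.2)
P(2.2) = 7.800000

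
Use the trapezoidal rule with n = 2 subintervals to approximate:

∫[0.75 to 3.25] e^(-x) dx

f(x) = e^(-x)
a = 0.75, b = 3.25, n = 2
h = (b - a)/n = 1.250000

Trapezoidal rule: (h/2)[f(x₀) + 2f(x₁) + 2f(x₂) + ... + f(xₙ)]

x_0 = 0.7500, f(x_0) = 0.472367, coefficient = 1
x_1 = 2.0000, f(x_1) = 0.135335, coefficient = 2
x_2 = 3.2500, f(x_2) = 0.038774, coefficient = 1

I ≈ (1.250000/2) × 0.781811 = 0.488632
Exact value: 0.433592
Error: 0.055040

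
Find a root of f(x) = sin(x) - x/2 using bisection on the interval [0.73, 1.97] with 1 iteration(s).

f(x) = sin(x) - x/2
Initial interval: [0.73, 1.97]

Iteration 1:
  c_1 = (0.730000 + 1.970000)/2 = 1.350000
  f(c_1) = f(1.350000) = 0.300723
  f(a) × f(c) ≥ 0, new interval: [1.350000, 1.970000]

After 1 iteration(s), the approximation is c_1 = 1.350000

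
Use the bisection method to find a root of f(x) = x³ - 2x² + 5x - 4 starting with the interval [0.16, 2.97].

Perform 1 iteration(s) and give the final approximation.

f(x) = x³ - 2x² + 5x - 4
Initial interval: [0.16, 2.97]

Iteration 1:
  c_1 = (0.160000 + 2.970000)/2 = 1.565000
  f(c_1) = f(1.565000) = 2.759587
  f(a) × f(c) < 0, new interval: [0.160000, 1.565000]

After 1 iteration(s), the approximation is c_1 = 1.565000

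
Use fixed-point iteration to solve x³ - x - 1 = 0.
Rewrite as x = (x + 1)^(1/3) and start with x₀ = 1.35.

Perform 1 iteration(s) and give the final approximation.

Equation: x³ - x - 1 = 0
Fixed-point form: x = (x + 1)^(1/3)
x₀ = 1.35

x_1 = g(1.350000) = 1.329503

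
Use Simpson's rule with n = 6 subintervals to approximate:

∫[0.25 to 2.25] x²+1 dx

f(x) = x²+1
a = 0.25, b = 2.25, n = 6
h = (b - a)/n = 0.333333

Simpson's rule: (h/3)[f(x₀) + 4f(x₁) + 2f(x₂) + ... + f(xₙ)]

x_0 = 0.2500, f(x_0) = 1.062500, coefficient = 1
x_1 = 0.5833, f(x_1) = 1.340278, coefficient = 4
x_2 = 0.9167, f(x_2) = 1.840278, coefficient = 2
x_3 = 1.2500, f(x_3) = 2.562500, coefficient = 4
x_4 = 1.5833, f(x_4) = 3.506944, coefficient = 2
x_5 = 1.9167, f(x_5) = 4.673611, coefficient = 4
x_6 = 2.2500, f(x_6) = 6.062500, coefficient = 1

I ≈ (0.333333/3) × 52.125000 = 5.791667
Exact value: 5.791667
Error: 0.000000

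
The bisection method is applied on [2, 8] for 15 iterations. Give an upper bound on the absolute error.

Bisection error bound: |error| ≤ (b-a)/2^n
|error| ≤ (8 - 2)/2^15 = 6/2^15
|error| ≤ 0.0001831055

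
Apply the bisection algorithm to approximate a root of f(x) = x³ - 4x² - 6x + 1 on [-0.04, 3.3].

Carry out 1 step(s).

f(x) = x³ - 4x² - 6x + 1
Initial interval: [-0.04, 3.3]

Iteration 1:
  c_1 = (-0.040000 + 3.300000)/2 = 1.630000
  f(c_1) = f(1.630000) = -15.076853
  f(a) × f(c) < 0, new interval: [-0.040000, 1.630000]

After 1 iteration(s), the approximation is c_1 = 1.630000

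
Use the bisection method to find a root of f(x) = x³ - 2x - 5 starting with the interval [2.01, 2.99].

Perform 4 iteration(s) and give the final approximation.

f(x) = x³ - 2x - 5
Initial interval: [2.01, 2.99]

Iteration 1:
  c_1 = (2.010000 + 2.990000)/2 = 2.500000
  f(c_1) = f(2.500000) = 5.625000
  f(a) × f(c) < 0, new interval: [2.010000, 2.500000]
Iteration 2:
  c_2 = (2.010000 + 2.500000)/2 = 2.255000
  f(c_2) = f(2.255000) = 1.956731
  f(a) × f(c) < 0, new interval: [2.010000, 2.255000]
Iteration 3:
  c_3 = (2.010000 + 2.255000)/2 = 2.132500
  f(c_3) = f(2.132500) = 0.432664
  f(a) × f(c) < 0, new interval: [2.010000, 2.132500]
Iteration 4:
  c_4 = (2.010000 + 2.132500)/2 = 2.071250
  f(c_4) = f(2.071250) = -0.256679
  f(a) × f(c) ≥ 0, new interval: [2.071250, 2.132500]

After 4 iteration(s), the approximation is c_4 = 2.071250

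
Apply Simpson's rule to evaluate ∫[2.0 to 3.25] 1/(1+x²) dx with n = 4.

f(x) = 1/(1+x²)
a = 2.0, b = 3.25, n = 4
h = (b - a)/n = 0.312500

Simpson's rule: (h/3)[f(x₀) + 4f(x₁) + 2f(x₂) + ... + f(xₙ)]

x_0 = 2.0000, f(x_0) = 0.200000, coefficient = 1
x_1 = 2.3125, f(x_1) = 0.157538, coefficient = 4
x_2 = 2.6250, f(x_2) = 0.126733, coefficient = 2
x_3 = 2.9375, f(x_3) = 0.103854, coefficient = 4
x_4 = 3.2500, f(x_4) = 0.086486, coefficient = 1

I ≈ (0.312500/3) × 1.585522 = 0.165158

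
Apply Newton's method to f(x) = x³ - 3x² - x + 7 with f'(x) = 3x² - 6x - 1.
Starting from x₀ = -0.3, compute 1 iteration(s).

f(x) = x³ - 3x² - x + 7
f'(x) = 3x² - 6x - 1
x₀ = -0.3

Newton-Raphson formula: x_{n+1} = x_n - f(x_n)/f'(x_n)

Iteration 1:
  f(-0.300000) = 7.003000
  f'(-0.300000) = 1.070000
  x_1 = -0.300000 - 7.003000/1.070000 = -6.844860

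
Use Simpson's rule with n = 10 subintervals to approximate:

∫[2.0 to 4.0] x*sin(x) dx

f(x) = x*sin(x)
a = 2.0, b = 4.0, n = 10
h = (b - a)/n = 0.200000

Simpson's rule: (h/3)[f(x₀) + 4f(x₁) + 2f(x₂) + ... + f(xₙ)]

x_0 = 2.0000, f(x_0) = 1.818595, coefficient = 1
x_1 = 2.2000, f(x_1) = 1.778692, coefficient = 4
x_2 = 2.4000, f(x_2) = 1.621112, coefficient = 2
x_3 = 2.6000, f(x_3) = 1.340304, coefficient = 4
x_4 = 2.8000, f(x_4) = 0.937967, coefficient = 2
x_5 = 3.0000, f(x_5) = 0.423360, coefficient = 4
x_6 = 3.2000, f(x_6) = -0.186797, coefficient = 2
x_7 = 3.4000, f(x_7) = -0.868840, coefficient = 4
x_8 = 3.6000, f(x_8) = -1.593074, coefficient = 2
x_9 = 3.8000, f(x_9) = -2.325060, coefficient = 4
x_10 = 4.0000, f(x_10) = -3.027210, coefficient = 1

I ≈ (0.200000/3) × 1.743624 = 0.116242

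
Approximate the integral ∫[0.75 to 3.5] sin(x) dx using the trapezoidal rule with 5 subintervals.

f(x) = sin(x)
a = 0.75, b = 3.5, n = 5
h = (b - a)/n = 0.550000

Trapezoidal rule: (h/2)[f(x₀) + 2f(x₁) + 2f(x₂) + ... + f(xₙ)]

x_0 = 0.7500, f(x_0) = 0.681639, coefficient = 1
x_1 = 1.3000, f(x_1) = 0.963558, coefficient = 2
x_2 = 1.8500, f(x_2) = 0.961275, coefficient = 2
x_3 = 2.4000, f(x_3) = 0.675463, coefficient = 2
x_4 = 2.9500, f(x_4) = 0.190423, coefficient = 2
x_5 = 3.5000, f(x_5) = -0.350783, coefficient = 1

I ≈ (0.550000/2) × 5.912294 = 1.625881
Exact value: 1.668146
Error: 0.042265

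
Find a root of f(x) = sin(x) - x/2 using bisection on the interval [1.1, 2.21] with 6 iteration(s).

f(x) = sin(x) - x/2
Initial interval: [1.1, 2.21]

Iteration 1:
  c_1 = (1.100000 + 2.210000)/2 = 1.655000
  f(c_1) = f(1.655000) = 0.168957
  f(a) × f(c) ≥ 0, new interval: [1.655000, 2.210000]
Iteration 2:
  c_2 = (1.655000 + 2.210000)/2 = 1.932500
  f(c_2) = f(1.932500) = -0.030955
  f(a) × f(c) < 0, new interval: [1.655000, 1.932500]
Iteration 3:
  c_3 = (1.655000 + 1.932500)/2 = 1.793750
  f(c_3) = f(1.793750) = 0.078374
  f(a) × f(c) ≥ 0, new interval: [1.793750, 1.932500]
Iteration 4:
  c_4 = (1.793750 + 1.932500)/2 = 1.863125
  f(c_4) = f(1.863125) = 0.026013
  f(a) × f(c) ≥ 0, new interval: [1.863125, 1.932500]
Iteration 5:
  c_5 = (1.863125 + 1.932500)/2 = 1.897813
  f(c_5) = f(1.897813) = -0.001901
  f(a) × f(c) < 0, new interval: [1.863125, 1.897813]
Iteration 6:
  c_6 = (1.863125 + 1.897813)/2 = 1.880469
  f(c_6) = f(1.880469) = 0.012199
  f(a) × f(c) ≥ 0, new interval: [1.880469, 1.897813]

After 6 iteration(s), the approximation is c_6 = 1.880469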